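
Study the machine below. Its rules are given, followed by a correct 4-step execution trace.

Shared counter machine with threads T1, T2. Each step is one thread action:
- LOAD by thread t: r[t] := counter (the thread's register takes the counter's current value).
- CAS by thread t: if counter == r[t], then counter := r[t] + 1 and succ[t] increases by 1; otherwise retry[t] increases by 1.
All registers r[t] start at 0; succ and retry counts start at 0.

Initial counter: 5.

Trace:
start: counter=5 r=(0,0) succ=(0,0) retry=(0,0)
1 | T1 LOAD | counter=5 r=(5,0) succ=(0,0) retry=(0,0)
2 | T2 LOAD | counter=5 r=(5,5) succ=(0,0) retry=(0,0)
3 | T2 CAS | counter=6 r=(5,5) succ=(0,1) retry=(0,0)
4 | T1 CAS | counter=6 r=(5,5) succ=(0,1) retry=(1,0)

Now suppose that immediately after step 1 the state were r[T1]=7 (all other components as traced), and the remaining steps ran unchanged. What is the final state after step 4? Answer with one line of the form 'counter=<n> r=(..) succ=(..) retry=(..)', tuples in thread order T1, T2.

state after step 1 := counter=5 r=(7,0) succ=(0,0) retry=(0,0)
2 | T2 LOAD | counter=5 r=(7,5) succ=(0,0) retry=(0,0)
3 | T2 CAS | counter=6 r=(7,5) succ=(0,1) retry=(0,0)
4 | T1 CAS | counter=6 r=(7,5) succ=(0,1) retry=(1,0)

counter=6 r=(7,5) succ=(0,1) retry=(1,0)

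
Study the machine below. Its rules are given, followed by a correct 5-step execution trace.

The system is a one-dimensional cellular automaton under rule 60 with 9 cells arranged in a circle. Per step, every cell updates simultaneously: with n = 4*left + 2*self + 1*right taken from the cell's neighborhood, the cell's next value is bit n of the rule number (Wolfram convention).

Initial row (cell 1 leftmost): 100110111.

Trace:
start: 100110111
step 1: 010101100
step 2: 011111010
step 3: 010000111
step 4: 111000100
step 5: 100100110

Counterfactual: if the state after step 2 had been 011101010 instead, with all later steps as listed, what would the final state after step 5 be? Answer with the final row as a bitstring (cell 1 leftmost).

100111000

state after step 2 := 011101010
step 3: 010011111
step 4: 111010000
step 5: 100111000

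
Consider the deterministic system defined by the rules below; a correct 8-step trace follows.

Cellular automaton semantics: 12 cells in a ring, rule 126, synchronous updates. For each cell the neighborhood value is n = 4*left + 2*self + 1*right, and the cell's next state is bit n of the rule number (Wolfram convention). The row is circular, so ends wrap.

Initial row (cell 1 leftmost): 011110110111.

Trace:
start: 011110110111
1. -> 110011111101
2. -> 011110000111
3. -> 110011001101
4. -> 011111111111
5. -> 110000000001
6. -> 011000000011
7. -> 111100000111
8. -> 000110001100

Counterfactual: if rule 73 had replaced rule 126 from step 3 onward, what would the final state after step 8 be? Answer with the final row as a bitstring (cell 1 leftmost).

(re-executing steps 3..8 under rule 73; state before step 3: 011110000111)
3. -> 010010110101
4. -> 000000110000
5. -> 111110110111
6. -> 000010110100
7. -> 111000110001
8. -> 001010110101

001010110101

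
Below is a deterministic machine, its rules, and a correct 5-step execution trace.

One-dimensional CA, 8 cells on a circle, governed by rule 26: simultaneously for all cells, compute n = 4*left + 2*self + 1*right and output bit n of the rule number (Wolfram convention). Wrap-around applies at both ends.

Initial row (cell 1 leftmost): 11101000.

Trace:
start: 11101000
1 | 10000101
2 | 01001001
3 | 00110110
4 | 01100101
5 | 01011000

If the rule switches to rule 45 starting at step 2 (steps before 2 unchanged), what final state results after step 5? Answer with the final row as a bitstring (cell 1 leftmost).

01100001

(re-executing steps 2..5 under rule 45; state before step 2: 10000101)
2 | 00110111
3 | 00101100
4 | 10111001
5 | 01100001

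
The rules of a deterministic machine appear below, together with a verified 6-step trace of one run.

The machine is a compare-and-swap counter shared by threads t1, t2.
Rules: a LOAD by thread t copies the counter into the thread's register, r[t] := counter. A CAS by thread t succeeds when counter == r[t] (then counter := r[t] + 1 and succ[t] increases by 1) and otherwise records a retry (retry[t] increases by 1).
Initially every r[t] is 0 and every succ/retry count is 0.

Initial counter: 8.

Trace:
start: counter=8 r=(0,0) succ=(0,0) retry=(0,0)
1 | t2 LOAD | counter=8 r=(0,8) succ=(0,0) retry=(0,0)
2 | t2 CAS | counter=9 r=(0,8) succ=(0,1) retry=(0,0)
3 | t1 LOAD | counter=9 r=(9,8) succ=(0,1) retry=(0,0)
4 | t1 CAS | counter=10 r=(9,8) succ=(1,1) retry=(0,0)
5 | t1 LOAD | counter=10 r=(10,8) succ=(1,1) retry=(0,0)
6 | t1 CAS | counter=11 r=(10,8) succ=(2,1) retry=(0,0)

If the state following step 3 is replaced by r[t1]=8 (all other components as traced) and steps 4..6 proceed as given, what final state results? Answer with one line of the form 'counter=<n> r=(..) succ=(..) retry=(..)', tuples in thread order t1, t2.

state after step 3 := counter=9 r=(8,8) succ=(0,1) retry=(0,0)
4 | t1 CAS | counter=9 r=(8,8) succ=(0,1) retry=(1,0)
5 | t1 LOAD | counter=9 r=(9,8) succ=(0,1) retry=(1,0)
6 | t1 CAS | counter=10 r=(9,8) succ=(1,1) retry=(1,0)

counter=10 r=(9,8) succ=(1,1) retry=(1,0)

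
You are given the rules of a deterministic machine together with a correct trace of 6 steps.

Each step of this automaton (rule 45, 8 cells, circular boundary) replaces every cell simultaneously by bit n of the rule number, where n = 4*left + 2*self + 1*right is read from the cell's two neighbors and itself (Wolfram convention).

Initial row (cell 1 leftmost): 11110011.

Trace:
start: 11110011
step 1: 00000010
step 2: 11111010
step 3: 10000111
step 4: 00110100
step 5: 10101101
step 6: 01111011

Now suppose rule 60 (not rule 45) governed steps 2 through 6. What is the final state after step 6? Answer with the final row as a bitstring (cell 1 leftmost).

(re-executing steps 2..6 under rule 60; state before step 2: 00000010)
step 2: 00000011
step 3: 10000010
step 4: 11000011
step 5: 00100010
step 6: 00110011

00110011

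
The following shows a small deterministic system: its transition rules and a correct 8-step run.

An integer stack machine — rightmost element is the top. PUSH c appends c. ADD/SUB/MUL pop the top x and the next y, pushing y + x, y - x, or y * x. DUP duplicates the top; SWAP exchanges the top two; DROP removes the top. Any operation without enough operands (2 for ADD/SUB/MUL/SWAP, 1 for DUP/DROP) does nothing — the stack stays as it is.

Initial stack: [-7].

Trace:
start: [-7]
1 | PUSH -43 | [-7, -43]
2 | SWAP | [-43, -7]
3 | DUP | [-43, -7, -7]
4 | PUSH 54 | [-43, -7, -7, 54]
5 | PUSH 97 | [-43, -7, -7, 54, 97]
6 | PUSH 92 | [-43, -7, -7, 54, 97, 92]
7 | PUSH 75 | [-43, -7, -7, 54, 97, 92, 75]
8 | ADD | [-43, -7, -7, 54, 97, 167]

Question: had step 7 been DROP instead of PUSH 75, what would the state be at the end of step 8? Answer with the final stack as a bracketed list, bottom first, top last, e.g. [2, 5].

(re-executing from step 7 with the substitution; state before step 7: [-43, -7, -7, 54, 97, 92])
7 | DROP | [-43, -7, -7, 54, 97]
8 | ADD | [-43, -7, -7, 151]

[-43, -7, -7, 151]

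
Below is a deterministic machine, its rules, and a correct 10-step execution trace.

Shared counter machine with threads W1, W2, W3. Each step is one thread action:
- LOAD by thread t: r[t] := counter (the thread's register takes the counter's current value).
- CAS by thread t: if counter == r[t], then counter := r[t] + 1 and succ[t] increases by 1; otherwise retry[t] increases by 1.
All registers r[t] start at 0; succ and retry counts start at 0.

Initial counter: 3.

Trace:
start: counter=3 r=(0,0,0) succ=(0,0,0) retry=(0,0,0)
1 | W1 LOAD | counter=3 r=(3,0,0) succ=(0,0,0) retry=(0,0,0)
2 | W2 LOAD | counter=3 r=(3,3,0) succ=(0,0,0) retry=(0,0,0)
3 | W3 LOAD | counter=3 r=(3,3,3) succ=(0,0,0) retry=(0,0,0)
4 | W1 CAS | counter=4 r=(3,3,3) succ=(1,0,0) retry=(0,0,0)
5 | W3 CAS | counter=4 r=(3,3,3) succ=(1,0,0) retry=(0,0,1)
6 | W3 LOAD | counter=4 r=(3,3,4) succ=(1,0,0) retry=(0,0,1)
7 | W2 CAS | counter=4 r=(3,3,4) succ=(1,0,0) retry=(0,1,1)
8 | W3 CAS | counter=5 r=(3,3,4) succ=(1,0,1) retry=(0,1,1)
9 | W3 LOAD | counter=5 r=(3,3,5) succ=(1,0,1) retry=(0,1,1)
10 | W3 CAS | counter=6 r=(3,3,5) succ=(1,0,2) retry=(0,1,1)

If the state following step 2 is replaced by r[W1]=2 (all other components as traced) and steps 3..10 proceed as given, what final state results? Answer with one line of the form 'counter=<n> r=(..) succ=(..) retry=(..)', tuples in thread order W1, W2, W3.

counter=6 r=(2,3,5) succ=(0,0,3) retry=(1,1,0)

state after step 2 := counter=3 r=(2,3,0) succ=(0,0,0) retry=(0,0,0)
3 | W3 LOAD | counter=3 r=(2,3,3) succ=(0,0,0) retry=(0,0,0)
4 | W1 CAS | counter=3 r=(2,3,3) succ=(0,0,0) retry=(1,0,0)
5 | W3 CAS | counter=4 r=(2,3,3) succ=(0,0,1) retry=(1,0,0)
6 | W3 LOAD | counter=4 r=(2,3,4) succ=(0,0,1) retry=(1,0,0)
7 | W2 CAS | counter=4 r=(2,3,4) succ=(0,0,1) retry=(1,1,0)
8 | W3 CAS | counter=5 r=(2,3,4) succ=(0,0,2) retry=(1,1,0)
9 | W3 LOAD | counter=5 r=(2,3,5) succ=(0,0,2) retry=(1,1,0)
10 | W3 CAS | counter=6 r=(2,3,5) succ=(0,0,3) retry=(1,1,0)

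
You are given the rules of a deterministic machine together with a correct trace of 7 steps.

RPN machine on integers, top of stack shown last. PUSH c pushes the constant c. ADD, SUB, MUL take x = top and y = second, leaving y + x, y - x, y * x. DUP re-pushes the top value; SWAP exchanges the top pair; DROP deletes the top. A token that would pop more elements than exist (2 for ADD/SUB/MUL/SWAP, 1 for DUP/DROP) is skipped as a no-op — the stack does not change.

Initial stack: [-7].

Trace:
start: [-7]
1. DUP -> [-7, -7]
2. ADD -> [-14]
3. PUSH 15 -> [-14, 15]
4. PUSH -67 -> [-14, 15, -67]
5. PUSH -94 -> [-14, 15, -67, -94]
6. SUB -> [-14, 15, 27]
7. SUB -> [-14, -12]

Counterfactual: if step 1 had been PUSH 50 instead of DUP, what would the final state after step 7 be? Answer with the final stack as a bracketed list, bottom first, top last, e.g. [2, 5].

(re-executing from step 1 with the substitution; state before step 1: [-7])
1. PUSH 50 -> [-7, 50]
2. ADD -> [43]
3. PUSH 15 -> [43, 15]
4. PUSH -67 -> [43, 15, -67]
5. PUSH -94 -> [43, 15, -67, -94]
6. SUB -> [43, 15, 27]
7. SUB -> [43, -12]

[43, -12]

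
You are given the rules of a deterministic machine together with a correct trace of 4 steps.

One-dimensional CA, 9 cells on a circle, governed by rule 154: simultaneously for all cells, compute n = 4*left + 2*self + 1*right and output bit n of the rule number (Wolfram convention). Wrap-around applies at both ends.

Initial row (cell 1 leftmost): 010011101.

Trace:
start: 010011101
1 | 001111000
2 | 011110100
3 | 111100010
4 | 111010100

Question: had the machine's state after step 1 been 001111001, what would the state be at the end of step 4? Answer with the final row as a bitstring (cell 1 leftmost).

111011011

state after step 1 := 001111001
2 | 111110110
3 | 111100100
4 | 111011011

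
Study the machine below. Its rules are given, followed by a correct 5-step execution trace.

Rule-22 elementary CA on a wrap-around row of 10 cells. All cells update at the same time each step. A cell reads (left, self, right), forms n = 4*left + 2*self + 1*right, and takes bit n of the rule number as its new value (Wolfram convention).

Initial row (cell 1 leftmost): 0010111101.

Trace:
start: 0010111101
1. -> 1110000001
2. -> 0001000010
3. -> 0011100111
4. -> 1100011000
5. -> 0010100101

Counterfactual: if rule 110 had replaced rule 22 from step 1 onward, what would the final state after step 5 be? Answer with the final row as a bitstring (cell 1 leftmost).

(re-executing steps 1..5 under rule 110; state before step 1: 0010111101)
1. -> 0111100111
2. -> 1100101101
3. -> 0101111111
4. -> 1111000001
5. -> 0001000011

0001000011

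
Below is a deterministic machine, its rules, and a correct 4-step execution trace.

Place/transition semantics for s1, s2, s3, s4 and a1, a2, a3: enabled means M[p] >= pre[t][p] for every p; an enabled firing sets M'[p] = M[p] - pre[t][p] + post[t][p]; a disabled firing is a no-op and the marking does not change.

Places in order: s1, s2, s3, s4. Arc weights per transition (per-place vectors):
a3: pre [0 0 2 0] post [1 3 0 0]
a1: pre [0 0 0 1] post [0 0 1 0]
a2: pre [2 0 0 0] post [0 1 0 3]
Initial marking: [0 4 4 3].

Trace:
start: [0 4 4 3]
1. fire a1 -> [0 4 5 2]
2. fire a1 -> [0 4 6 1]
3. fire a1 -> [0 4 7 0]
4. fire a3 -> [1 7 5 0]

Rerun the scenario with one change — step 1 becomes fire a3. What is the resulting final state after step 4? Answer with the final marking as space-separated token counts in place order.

2 10 2 1

(re-executing from step 1 with the substitution; state before step 1: [0 4 4 3])
1. fire a3 -> [1 7 2 3]
2. fire a1 -> [1 7 3 2]
3. fire a1 -> [1 7 4 1]
4. fire a3 -> [2 10 2 1]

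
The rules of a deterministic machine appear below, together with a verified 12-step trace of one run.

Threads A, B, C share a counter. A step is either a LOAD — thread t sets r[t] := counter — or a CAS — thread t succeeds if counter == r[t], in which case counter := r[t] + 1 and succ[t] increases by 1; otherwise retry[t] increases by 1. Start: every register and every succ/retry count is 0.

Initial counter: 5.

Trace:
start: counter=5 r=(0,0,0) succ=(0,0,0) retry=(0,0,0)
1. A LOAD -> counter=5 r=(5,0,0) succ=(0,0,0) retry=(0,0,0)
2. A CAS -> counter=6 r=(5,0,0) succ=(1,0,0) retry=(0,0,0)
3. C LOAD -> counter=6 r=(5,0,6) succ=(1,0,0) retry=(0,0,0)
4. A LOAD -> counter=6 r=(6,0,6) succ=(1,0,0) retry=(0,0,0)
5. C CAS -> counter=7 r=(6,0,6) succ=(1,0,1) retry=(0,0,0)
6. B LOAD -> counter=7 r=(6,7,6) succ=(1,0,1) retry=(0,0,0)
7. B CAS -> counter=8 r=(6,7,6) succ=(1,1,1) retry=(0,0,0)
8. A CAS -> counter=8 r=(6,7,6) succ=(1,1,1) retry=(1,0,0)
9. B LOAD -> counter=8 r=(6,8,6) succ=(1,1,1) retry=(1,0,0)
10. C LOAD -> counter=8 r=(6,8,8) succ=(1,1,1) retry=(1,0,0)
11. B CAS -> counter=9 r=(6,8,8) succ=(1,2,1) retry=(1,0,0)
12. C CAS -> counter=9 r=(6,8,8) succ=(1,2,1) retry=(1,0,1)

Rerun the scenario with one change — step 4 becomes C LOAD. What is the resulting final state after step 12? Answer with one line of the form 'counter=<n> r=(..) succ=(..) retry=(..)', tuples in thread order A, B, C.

(re-executing from step 4 with the substitution; state before step 4: counter=6 r=(5,0,6) succ=(1,0,0) retry=(0,0,0))
4. C LOAD -> counter=6 r=(5,0,6) succ=(1,0,0) retry=(0,0,0)
5. C CAS -> counter=7 r=(5,0,6) succ=(1,0,1) retry=(0,0,0)
6. B LOAD -> counter=7 r=(5,7,6) succ=(1,0,1) retry=(0,0,0)
7. B CAS -> counter=8 r=(5,7,6) succ=(1,1,1) retry=(0,0,0)
8. A CAS -> counter=8 r=(5,7,6) succ=(1,1,1) retry=(1,0,0)
9. B LOAD -> counter=8 r=(5,8,6) succ=(1,1,1) retry=(1,0,0)
10. C LOAD -> counter=8 r=(5,8,8) succ=(1,1,1) retry=(1,0,0)
11. B CAS -> counter=9 r=(5,8,8) succ=(1,2,1) retry=(1,0,0)
12. C CAS -> counter=9 r=(5,8,8) succ=(1,2,1) retry=(1,0,1)

counter=9 r=(5,8,8) succ=(1,2,1) retry=(1,0,1)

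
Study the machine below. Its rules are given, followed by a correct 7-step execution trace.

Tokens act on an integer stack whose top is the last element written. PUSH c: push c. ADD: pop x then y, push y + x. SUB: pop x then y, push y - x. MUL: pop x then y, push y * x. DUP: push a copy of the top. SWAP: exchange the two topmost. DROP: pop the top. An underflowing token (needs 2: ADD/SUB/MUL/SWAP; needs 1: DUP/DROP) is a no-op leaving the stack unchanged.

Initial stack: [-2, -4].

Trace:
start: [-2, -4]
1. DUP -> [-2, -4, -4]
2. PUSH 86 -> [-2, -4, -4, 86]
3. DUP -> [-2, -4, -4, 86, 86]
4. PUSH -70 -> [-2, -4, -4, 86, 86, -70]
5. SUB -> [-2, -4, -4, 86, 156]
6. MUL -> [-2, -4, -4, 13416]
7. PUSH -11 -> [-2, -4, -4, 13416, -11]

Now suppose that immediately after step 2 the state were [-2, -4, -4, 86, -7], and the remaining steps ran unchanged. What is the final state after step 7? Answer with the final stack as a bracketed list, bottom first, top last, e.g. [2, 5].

[-2, -4, -4, 86, -441, -11]

state after step 2 := [-2, -4, -4, 86, -7]
3. DUP -> [-2, -4, -4, 86, -7, -7]
4. PUSH -70 -> [-2, -4, -4, 86, -7, -7, -70]
5. SUB -> [-2, -4, -4, 86, -7, 63]
6. MUL -> [-2, -4, -4, 86, -441]
7. PUSH -11 -> [-2, -4, -4, 86, -441, -11]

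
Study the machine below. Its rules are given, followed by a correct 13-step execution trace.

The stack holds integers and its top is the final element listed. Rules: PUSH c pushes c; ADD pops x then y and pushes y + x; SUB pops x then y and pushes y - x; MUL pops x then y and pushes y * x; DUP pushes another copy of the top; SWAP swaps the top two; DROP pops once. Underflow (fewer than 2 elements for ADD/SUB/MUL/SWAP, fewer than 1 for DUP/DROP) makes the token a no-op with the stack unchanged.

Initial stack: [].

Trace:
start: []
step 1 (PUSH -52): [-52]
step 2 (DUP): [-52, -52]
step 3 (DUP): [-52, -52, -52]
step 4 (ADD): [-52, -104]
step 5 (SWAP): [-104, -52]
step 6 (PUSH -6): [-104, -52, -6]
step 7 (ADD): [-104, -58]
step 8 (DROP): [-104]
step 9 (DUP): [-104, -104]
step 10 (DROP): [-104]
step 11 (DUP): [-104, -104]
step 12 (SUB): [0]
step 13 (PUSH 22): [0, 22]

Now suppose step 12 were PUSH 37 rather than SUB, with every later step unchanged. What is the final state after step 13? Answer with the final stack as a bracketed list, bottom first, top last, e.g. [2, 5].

[-104, -104, 37, 22]

(re-executing from step 12 with the substitution; state before step 12: [-104, -104])
step 12 (PUSH 37): [-104, -104, 37]
step 13 (PUSH 22): [-104, -104, 37, 22]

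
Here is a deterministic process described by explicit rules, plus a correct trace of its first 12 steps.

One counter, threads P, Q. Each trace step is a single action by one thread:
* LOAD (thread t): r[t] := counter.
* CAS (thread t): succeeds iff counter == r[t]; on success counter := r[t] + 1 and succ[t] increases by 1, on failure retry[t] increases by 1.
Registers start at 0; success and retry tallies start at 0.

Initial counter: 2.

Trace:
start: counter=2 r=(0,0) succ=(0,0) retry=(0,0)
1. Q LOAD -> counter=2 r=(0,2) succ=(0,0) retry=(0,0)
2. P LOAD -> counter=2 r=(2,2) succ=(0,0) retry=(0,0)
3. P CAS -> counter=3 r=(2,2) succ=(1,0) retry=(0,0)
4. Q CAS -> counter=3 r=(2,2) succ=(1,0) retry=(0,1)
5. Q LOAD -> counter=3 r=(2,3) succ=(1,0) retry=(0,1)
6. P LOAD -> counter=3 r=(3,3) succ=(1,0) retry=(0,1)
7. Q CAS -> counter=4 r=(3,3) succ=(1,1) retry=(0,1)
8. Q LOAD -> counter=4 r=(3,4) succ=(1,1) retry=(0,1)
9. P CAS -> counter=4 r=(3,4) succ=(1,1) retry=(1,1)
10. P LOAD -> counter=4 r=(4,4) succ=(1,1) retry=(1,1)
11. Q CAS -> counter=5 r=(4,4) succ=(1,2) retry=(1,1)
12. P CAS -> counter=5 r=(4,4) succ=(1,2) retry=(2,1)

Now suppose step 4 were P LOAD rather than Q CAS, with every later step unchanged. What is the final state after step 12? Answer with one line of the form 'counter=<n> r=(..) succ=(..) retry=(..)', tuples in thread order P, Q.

counter=5 r=(4,4) succ=(1,2) retry=(2,0)

(re-executing from step 4 with the substitution; state before step 4: counter=3 r=(2,2) succ=(1,0) retry=(0,0))
4. P LOAD -> counter=3 r=(3,2) succ=(1,0) retry=(0,0)
5. Q LOAD -> counter=3 r=(3,3) succ=(1,0) retry=(0,0)
6. P LOAD -> counter=3 r=(3,3) succ=(1,0) retry=(0,0)
7. Q CAS -> counter=4 r=(3,3) succ=(1,1) retry=(0,0)
8. Q LOAD -> counter=4 r=(3,4) succ=(1,1) retry=(0,0)
9. P CAS -> counter=4 r=(3,4) succ=(1,1) retry=(1,0)
10. P LOAD -> counter=4 r=(4,4) succ=(1,1) retry=(1,0)
11. Q CAS -> counter=5 r=(4,4) succ=(1,2) retry=(1,0)
12. P CAS -> counter=5 r=(4,4) succ=(1,2) retry=(2,0)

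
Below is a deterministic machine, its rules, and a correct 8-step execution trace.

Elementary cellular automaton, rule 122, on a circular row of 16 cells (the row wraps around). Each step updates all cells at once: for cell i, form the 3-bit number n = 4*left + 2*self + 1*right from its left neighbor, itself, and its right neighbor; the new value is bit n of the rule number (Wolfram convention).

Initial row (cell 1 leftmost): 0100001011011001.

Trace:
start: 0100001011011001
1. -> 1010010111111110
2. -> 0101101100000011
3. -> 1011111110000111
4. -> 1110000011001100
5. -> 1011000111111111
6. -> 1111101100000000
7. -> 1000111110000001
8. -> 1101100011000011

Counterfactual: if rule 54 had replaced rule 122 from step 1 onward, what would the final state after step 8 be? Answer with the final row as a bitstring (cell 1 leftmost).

0001001110001000

(re-executing steps 1..8 under rule 54; state before step 1: 0100001011011001)
1. -> 1110011100100111
2. -> 0001100011111000
3. -> 0010010100000100
4. -> 0111111110001110
5. -> 1000000001010001
6. -> 0100000011111010
7. -> 1110000100000111
8. -> 0001001110001000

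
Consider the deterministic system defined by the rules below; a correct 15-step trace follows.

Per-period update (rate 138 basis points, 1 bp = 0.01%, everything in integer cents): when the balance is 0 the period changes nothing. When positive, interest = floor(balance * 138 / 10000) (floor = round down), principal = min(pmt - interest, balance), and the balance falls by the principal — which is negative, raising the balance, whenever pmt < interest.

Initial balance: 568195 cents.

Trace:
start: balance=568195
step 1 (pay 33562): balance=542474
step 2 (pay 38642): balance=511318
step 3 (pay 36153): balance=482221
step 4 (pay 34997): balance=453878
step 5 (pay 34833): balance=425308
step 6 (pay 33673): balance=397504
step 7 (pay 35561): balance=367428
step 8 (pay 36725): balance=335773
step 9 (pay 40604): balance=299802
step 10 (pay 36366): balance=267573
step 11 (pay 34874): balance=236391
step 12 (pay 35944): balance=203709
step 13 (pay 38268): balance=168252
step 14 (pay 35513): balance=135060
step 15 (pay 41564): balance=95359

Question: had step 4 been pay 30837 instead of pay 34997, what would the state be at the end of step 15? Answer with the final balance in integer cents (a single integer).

(re-executing from step 4 with the substitution; state before step 4: balance=482221)
step 4 (pay 30837): balance=458038
step 5 (pay 34833): balance=429525
step 6 (pay 33673): balance=401779
step 7 (pay 35561): balance=371762
step 8 (pay 36725): balance=340167
step 9 (pay 40604): balance=304257
step 10 (pay 36366): balance=272089
step 11 (pay 34874): balance=240969
step 12 (pay 35944): balance=208350
step 13 (pay 38268): balance=172957
step 14 (pay 35513): balance=139830
step 15 (pay 41564): balance=100195

100195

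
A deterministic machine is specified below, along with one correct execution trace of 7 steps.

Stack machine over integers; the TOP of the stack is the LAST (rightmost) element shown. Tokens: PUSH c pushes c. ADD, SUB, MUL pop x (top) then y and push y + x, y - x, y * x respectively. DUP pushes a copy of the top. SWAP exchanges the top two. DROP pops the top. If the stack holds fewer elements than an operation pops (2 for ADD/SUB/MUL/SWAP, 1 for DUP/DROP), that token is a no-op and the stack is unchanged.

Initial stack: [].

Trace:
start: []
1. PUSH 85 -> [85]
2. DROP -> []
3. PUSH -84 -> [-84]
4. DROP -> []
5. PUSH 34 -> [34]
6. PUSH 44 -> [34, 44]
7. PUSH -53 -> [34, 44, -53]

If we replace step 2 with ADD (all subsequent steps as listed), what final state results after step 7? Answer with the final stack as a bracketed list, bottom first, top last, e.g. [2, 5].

[85, 34, 44, -53]

(re-executing from step 2 with the substitution; state before step 2: [85])
2. ADD -> [85]
3. PUSH -84 -> [85, -84]
4. DROP -> [85]
5. PUSH 34 -> [85, 34]
6. PUSH 44 -> [85, 34, 44]
7. PUSH -53 -> [85, 34, 44, -53]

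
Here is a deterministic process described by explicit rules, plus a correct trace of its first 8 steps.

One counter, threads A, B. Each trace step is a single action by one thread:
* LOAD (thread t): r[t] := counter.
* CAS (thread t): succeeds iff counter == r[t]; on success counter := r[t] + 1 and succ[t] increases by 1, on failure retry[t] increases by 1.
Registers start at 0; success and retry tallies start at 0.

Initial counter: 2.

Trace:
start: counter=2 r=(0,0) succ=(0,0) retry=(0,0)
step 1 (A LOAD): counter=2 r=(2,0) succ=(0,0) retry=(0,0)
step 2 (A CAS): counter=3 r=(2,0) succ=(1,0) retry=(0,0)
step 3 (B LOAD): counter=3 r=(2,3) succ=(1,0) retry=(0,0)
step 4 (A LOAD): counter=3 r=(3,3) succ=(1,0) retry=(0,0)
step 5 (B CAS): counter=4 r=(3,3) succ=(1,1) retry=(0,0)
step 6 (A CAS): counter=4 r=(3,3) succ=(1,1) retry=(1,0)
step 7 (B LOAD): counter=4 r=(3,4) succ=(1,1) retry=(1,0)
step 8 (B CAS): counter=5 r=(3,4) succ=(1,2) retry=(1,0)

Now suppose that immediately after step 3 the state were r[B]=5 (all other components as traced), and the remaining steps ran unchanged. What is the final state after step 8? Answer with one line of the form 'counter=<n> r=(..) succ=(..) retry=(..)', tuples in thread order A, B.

state after step 3 := counter=3 r=(2,5) succ=(1,0) retry=(0,0)
step 4 (A LOAD): counter=3 r=(3,5) succ=(1,0) retry=(0,0)
step 5 (B CAS): counter=3 r=(3,5) succ=(1,0) retry=(0,1)
step 6 (A CAS): counter=4 r=(3,5) succ=(2,0) retry=(0,1)
step 7 (B LOAD): counter=4 r=(3,4) succ=(2,0) retry=(0,1)
step 8 (B CAS): counter=5 r=(3,4) succ=(2,1) retry=(0,1)

counter=5 r=(3,4) succ=(2,1) retry=(0,1)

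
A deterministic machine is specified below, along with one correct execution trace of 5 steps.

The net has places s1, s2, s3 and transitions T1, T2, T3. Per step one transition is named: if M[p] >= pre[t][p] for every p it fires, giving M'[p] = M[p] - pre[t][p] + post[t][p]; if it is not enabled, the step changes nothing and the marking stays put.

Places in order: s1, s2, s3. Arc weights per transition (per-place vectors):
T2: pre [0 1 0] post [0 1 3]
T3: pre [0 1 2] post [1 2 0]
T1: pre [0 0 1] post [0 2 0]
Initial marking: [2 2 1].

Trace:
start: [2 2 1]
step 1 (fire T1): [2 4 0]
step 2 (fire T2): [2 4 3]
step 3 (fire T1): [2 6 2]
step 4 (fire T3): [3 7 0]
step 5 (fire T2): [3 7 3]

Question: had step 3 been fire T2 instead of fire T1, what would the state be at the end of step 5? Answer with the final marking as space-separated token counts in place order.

(re-executing from step 3 with the substitution; state before step 3: [2 4 3])
step 3 (fire T2): [2 4 6]
step 4 (fire T3): [3 5 4]
step 5 (fire T2): [3 5 7]

3 5 7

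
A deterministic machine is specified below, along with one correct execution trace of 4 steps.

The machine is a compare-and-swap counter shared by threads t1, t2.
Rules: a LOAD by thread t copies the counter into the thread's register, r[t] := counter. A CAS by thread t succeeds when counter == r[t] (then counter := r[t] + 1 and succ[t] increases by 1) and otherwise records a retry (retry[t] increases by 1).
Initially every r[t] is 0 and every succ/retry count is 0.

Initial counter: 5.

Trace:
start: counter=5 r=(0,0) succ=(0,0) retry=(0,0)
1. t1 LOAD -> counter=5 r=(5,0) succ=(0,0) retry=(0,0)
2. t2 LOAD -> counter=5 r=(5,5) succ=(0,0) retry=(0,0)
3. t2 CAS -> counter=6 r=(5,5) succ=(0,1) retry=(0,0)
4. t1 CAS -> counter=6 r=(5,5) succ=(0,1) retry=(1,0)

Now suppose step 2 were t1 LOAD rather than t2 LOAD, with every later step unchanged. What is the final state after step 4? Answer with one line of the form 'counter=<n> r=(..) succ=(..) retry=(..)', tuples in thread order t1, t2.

(re-executing from step 2 with the substitution; state before step 2: counter=5 r=(5,0) succ=(0,0) retry=(0,0))
2. t1 LOAD -> counter=5 r=(5,0) succ=(0,0) retry=(0,0)
3. t2 CAS -> counter=5 r=(5,0) succ=(0,0) retry=(0,1)
4. t1 CAS -> counter=6 r=(5,0) succ=(1,0) retry=(0,1)

counter=6 r=(5,0) succ=(1,0) retry=(0,1)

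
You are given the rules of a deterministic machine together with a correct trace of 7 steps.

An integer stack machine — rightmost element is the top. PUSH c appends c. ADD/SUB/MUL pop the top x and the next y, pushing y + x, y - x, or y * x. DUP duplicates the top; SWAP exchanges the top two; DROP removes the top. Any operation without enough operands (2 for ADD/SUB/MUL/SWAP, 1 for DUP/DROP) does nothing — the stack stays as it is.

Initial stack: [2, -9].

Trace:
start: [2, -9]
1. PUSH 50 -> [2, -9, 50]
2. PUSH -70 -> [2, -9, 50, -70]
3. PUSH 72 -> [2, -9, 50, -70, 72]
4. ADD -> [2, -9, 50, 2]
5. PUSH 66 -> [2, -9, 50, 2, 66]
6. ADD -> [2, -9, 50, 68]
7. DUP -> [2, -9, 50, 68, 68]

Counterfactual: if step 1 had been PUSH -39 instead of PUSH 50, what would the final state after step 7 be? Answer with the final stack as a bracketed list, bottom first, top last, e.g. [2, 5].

[2, -9, -39, 68, 68]

(re-executing from step 1 with the substitution; state before step 1: [2, -9])
1. PUSH -39 -> [2, -9, -39]
2. PUSH -70 -> [2, -9, -39, -70]
3. PUSH 72 -> [2, -9, -39, -70, 72]
4. ADD -> [2, -9, -39, 2]
5. PUSH 66 -> [2, -9, -39, 2, 66]
6. ADD -> [2, -9, -39, 68]
7. DUP -> [2, -9, -39, 68, 68]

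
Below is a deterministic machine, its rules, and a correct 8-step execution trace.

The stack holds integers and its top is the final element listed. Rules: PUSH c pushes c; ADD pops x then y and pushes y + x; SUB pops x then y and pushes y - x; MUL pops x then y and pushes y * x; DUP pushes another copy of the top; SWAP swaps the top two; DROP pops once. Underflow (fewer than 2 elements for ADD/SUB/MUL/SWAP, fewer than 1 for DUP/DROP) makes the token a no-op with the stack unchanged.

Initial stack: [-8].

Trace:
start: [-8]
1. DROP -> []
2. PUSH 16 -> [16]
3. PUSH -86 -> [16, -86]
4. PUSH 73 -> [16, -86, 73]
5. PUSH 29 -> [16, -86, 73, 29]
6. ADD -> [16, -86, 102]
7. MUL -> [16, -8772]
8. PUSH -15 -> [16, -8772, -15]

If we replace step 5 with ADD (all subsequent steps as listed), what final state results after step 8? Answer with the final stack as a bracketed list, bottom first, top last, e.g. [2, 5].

(re-executing from step 5 with the substitution; state before step 5: [16, -86, 73])
5. ADD -> [16, -13]
6. ADD -> [3]
7. MUL -> [3]
8. PUSH -15 -> [3, -15]

[3, -15]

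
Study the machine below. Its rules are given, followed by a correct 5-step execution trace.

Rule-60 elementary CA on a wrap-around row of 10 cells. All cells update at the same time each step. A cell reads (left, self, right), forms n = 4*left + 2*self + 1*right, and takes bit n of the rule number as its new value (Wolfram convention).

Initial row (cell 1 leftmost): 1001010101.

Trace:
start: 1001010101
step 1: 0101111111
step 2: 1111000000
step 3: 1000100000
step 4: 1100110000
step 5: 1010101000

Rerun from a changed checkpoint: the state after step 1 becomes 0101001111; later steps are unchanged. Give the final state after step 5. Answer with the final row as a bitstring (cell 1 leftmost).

state after step 1 := 0101001111
step 2: 1111101000
step 3: 1000011100
step 4: 1100010010
step 5: 1010011011

1010011011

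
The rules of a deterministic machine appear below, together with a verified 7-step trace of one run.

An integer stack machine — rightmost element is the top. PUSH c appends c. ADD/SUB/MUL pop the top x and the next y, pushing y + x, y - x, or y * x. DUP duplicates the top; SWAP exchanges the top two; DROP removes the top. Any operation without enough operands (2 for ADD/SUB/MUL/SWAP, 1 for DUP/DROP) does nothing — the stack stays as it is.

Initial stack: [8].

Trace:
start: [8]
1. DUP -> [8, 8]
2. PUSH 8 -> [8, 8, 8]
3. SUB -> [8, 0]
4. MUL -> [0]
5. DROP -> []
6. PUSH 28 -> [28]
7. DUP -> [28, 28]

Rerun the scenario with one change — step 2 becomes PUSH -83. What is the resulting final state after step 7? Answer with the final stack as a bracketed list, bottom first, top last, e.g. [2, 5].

(re-executing from step 2 with the substitution; state before step 2: [8, 8])
2. PUSH -83 -> [8, 8, -83]
3. SUB -> [8, 91]
4. MUL -> [728]
5. DROP -> []
6. PUSH 28 -> [28]
7. DUP -> [28, 28]

[28, 28]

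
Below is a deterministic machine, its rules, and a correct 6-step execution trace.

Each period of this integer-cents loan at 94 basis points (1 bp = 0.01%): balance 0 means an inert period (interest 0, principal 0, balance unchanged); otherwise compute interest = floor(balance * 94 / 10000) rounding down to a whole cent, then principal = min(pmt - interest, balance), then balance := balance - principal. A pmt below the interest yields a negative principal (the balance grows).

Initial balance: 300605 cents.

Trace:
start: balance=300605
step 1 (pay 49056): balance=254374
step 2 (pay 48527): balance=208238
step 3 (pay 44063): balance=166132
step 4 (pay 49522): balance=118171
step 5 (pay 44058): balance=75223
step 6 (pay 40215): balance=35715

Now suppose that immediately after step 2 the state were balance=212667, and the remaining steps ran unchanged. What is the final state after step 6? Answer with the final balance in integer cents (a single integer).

40313

state after step 2 := balance=212667
step 3 (pay 44063): balance=170603
step 4 (pay 49522): balance=122684
step 5 (pay 44058): balance=79779
step 6 (pay 40215): balance=40313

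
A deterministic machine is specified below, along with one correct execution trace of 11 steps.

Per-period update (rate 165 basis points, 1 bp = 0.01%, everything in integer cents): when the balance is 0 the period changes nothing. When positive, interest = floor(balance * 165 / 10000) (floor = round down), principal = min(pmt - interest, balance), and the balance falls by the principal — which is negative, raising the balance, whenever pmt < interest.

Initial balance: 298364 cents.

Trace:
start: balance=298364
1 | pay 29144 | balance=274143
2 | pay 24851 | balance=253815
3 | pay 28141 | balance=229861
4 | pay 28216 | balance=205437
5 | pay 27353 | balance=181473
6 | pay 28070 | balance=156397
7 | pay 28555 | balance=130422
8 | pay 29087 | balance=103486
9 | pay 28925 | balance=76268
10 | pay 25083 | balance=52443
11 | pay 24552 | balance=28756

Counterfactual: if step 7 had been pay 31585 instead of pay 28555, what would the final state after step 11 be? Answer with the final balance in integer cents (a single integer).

25520

(re-executing from step 7 with the substitution; state before step 7: balance=156397)
7 | pay 31585 | balance=127392
8 | pay 29087 | balance=100406
9 | pay 28925 | balance=73137
10 | pay 25083 | balance=49260
11 | pay 24552 | balance=25520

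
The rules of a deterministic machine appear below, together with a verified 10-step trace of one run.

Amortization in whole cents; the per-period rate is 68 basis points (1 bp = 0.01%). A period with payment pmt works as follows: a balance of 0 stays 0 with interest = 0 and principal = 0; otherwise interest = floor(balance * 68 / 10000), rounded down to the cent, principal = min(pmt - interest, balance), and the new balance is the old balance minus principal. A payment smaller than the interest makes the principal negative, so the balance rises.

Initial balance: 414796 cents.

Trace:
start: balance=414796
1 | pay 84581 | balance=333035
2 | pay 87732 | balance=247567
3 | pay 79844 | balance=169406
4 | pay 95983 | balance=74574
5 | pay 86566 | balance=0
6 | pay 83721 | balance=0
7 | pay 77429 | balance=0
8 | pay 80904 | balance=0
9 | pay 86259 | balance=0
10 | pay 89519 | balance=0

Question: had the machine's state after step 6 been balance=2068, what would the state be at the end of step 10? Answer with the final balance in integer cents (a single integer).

state after step 6 := balance=2068
7 | pay 77429 | balance=0
8 | pay 80904 | balance=0
9 | pay 86259 | balance=0
10 | pay 89519 | balance=0

0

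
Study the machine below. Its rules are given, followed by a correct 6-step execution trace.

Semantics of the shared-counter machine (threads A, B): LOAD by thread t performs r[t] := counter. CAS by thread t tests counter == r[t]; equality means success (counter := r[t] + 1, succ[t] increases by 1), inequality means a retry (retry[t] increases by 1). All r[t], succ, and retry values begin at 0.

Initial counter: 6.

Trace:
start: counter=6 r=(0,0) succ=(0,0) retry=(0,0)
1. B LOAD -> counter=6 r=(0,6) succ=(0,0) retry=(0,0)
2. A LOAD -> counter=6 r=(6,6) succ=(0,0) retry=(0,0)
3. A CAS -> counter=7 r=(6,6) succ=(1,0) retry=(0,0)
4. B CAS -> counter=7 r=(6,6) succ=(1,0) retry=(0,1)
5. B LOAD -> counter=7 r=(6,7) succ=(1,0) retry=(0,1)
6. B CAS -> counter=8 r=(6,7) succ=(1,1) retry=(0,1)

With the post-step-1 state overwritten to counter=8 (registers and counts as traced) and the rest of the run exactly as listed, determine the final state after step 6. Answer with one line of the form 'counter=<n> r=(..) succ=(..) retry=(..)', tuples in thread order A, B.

counter=10 r=(8,9) succ=(1,1) retry=(0,1)

state after step 1 := counter=8 r=(0,6) succ=(0,0) retry=(0,0)
2. A LOAD -> counter=8 r=(8,6) succ=(0,0) retry=(0,0)
3. A CAS -> counter=9 r=(8,6) succ=(1,0) retry=(0,0)
4. B CAS -> counter=9 r=(8,6) succ=(1,0) retry=(0,1)
5. B LOAD -> counter=9 r=(8,9) succ=(1,0) retry=(0,1)
6. B CAS -> counter=10 r=(8,9) succ=(1,1) retry=(0,1)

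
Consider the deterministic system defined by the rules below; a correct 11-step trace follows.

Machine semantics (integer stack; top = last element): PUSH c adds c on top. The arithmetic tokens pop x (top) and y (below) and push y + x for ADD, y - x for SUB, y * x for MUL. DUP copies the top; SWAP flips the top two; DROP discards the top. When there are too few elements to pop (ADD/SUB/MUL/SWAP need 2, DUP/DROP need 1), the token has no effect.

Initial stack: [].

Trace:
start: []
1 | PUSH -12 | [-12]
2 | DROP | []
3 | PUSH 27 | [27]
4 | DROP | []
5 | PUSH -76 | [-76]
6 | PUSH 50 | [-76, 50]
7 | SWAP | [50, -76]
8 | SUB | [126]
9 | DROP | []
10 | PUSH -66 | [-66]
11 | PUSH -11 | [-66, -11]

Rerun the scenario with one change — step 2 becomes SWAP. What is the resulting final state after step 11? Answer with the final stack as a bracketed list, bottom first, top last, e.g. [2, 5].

(re-executing from step 2 with the substitution; state before step 2: [-12])
2 | SWAP | [-12]
3 | PUSH 27 | [-12, 27]
4 | DROP | [-12]
5 | PUSH -76 | [-12, -76]
6 | PUSH 50 | [-12, -76, 50]
7 | SWAP | [-12, 50, -76]
8 | SUB | [-12, 126]
9 | DROP | [-12]
10 | PUSH -66 | [-12, -66]
11 | PUSH -11 | [-12, -66, -11]

[-12, -66, -11]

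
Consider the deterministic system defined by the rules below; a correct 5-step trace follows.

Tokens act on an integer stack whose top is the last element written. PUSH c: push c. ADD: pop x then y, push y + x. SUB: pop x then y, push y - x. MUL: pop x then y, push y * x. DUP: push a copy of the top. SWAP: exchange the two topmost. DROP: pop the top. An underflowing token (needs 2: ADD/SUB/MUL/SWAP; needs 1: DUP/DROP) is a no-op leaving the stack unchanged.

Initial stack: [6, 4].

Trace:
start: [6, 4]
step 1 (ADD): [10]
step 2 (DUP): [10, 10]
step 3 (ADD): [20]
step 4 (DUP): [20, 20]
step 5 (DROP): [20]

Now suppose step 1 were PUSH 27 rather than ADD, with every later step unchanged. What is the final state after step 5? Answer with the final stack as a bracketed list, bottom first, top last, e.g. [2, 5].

(re-executing from step 1 with the substitution; state before step 1: [6, 4])
step 1 (PUSH 27): [6, 4, 27]
step 2 (DUP): [6, 4, 27, 27]
step 3 (ADD): [6, 4, 54]
step 4 (DUP): [6, 4, 54, 54]
step 5 (DROP): [6, 4, 54]

[6, 4, 54]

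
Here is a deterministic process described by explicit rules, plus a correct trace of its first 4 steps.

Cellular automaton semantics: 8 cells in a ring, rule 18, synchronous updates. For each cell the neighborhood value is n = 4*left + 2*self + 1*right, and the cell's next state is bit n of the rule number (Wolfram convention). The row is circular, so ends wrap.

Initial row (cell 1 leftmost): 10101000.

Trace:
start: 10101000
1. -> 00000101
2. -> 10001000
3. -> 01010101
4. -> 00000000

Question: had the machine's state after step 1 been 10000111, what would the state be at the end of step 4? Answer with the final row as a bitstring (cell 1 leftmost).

state after step 1 := 10000111
2. -> 01001000
3. -> 10110100
4. -> 00000011

00000011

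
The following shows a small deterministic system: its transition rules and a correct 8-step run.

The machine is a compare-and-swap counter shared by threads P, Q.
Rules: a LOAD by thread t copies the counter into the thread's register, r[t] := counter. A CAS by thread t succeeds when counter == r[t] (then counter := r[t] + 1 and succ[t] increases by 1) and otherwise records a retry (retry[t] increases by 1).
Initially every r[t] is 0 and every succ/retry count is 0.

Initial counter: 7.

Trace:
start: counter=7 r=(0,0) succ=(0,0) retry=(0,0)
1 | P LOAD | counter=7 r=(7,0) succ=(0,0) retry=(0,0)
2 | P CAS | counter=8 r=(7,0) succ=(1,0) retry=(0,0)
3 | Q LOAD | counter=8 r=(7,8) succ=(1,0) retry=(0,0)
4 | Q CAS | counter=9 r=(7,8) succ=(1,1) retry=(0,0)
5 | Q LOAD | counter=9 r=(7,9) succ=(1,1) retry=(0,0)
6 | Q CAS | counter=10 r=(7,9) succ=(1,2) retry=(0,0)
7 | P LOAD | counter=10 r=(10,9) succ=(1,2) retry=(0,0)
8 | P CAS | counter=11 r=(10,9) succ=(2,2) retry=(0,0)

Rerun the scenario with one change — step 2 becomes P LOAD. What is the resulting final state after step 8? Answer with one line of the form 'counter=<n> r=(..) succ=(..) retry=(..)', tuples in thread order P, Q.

(re-executing from step 2 with the substitution; state before step 2: counter=7 r=(7,0) succ=(0,0) retry=(0,0))
2 | P LOAD | counter=7 r=(7,0) succ=(0,0) retry=(0,0)
3 | Q LOAD | counter=7 r=(7,7) succ=(0,0) retry=(0,0)
4 | Q CAS | counter=8 r=(7,7) succ=(0,1) retry=(0,0)
5 | Q LOAD | counter=8 r=(7,8) succ=(0,1) retry=(0,0)
6 | Q CAS | counter=9 r=(7,8) succ=(0,2) retry=(0,0)
7 | P LOAD | counter=9 r=(9,8) succ=(0,2) retry=(0,0)
8 | P CAS | counter=10 r=(9,8) succ=(1,2) retry=(0,0)

counter=10 r=(9,8) succ=(1,2) retry=(0,0)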